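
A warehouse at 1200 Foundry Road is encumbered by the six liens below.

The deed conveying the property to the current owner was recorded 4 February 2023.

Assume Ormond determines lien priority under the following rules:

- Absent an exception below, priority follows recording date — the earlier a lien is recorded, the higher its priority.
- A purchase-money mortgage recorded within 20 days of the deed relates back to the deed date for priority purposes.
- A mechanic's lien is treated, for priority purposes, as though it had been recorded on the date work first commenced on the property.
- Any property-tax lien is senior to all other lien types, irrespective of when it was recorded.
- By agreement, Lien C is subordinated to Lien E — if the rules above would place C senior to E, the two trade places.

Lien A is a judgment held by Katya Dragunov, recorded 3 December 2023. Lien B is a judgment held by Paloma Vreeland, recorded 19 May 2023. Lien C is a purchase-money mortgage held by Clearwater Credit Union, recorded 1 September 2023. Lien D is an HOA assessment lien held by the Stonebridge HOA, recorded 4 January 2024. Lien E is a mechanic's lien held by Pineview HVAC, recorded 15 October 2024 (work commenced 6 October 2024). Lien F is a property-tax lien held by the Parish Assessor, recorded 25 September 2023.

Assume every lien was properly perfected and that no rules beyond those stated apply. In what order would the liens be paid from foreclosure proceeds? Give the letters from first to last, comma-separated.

Adjusting effective dates: C was recorded 209 days after the deed — beyond 20 days — so no relation-back applies; E relates back to 6 October 2024 (work commenced).
As a property-tax lien, F is senior to every other lien.
Remaining liens by effective date: B (19 May 2023), C (1 September 2023), A (3 December 2023), D (4 January 2024), E (6 October 2024).
C would otherwise be senior to E, so under the subordination agreement C and E exchange positions.

F, B, E, A, D, C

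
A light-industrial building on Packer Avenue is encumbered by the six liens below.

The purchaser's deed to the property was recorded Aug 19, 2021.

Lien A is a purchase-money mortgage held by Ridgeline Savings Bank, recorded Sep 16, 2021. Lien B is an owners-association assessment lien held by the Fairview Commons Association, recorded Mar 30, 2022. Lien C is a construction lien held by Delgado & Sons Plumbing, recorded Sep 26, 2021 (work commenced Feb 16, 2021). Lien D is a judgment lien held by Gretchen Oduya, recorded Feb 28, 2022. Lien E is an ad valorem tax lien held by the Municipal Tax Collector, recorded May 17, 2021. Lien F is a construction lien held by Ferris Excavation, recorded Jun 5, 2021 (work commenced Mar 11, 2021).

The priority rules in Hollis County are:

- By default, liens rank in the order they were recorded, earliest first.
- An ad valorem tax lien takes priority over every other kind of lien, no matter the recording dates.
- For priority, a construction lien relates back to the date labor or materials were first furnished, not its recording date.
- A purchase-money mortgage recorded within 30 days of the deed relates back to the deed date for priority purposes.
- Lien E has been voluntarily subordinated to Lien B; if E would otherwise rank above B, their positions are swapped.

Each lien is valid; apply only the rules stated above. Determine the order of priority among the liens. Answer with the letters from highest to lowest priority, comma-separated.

B, C, F, A, D, E

Adjusting effective dates: A was recorded within the 30-day window, so its effective date is the deed date Aug 19, 2021; C is treated as recorded Feb 16, 2021, the work-commencement date; F relates back to Mar 11, 2021 (work commenced).
E is an ad valorem tax lien and takes priority over every other lien.
The other liens, earliest effective date first: C (Feb 16, 2021), F (Mar 11, 2021), A (Aug 19, 2021), D (Feb 28, 2022), B (Mar 30, 2022).
Because E would otherwise rank above B, the subordination swaps them.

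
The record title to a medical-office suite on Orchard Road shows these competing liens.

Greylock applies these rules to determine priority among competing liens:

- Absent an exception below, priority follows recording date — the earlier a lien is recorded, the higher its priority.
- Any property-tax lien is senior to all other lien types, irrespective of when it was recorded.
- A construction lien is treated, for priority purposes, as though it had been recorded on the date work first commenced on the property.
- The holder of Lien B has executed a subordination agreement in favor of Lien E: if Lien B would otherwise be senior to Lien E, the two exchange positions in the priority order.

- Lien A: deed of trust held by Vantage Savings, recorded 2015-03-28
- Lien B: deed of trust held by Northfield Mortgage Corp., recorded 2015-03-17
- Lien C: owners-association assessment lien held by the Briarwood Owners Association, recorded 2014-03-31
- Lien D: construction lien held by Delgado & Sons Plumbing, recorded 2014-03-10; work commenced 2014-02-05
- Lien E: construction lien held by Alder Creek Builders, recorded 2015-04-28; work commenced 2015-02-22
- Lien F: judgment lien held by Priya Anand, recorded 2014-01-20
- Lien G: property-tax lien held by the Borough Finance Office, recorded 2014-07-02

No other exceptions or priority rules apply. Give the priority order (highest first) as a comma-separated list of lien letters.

Effective dates after the stated exceptions: D is treated as recorded 2014-02-05, the work-commencement date; E's effective date is 2015-02-22, when work began.
G is a property-tax lien and takes priority over every other lien.
The other liens, earliest effective date first: F (2014-01-20), D (2014-02-05), C (2014-03-31), E (2015-02-22), B (2015-03-17), A (2015-03-28).
B is already junior to E, so the subordination agreement changes nothing.

G, F, D, C, E, B, A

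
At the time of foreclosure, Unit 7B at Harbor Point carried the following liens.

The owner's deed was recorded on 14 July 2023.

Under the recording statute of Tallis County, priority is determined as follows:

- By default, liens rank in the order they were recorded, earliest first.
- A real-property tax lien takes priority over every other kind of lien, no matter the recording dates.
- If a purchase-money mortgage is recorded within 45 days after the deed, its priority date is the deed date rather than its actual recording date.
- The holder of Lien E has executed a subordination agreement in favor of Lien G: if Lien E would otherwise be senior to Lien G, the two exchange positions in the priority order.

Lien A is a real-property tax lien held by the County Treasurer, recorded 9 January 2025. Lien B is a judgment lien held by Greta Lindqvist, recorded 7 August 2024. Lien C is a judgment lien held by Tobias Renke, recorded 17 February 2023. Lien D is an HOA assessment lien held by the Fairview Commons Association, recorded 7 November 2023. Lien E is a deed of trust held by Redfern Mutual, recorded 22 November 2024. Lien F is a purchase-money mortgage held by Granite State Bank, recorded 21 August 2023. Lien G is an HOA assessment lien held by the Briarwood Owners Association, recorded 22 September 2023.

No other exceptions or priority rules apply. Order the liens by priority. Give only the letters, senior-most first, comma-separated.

Effective dates after the stated exceptions: F relates back to the deed date 14 July 2023.
As a real-property tax lien, A is senior to every other lien.
Among the remaining liens, by effective date: C (17 February 2023), F (14 July 2023), G (22 September 2023), D (7 November 2023), B (7 August 2024), E (22 November 2024).
E is already junior to G, so the subordination agreement changes nothing.

A, C, F, G, D, B, E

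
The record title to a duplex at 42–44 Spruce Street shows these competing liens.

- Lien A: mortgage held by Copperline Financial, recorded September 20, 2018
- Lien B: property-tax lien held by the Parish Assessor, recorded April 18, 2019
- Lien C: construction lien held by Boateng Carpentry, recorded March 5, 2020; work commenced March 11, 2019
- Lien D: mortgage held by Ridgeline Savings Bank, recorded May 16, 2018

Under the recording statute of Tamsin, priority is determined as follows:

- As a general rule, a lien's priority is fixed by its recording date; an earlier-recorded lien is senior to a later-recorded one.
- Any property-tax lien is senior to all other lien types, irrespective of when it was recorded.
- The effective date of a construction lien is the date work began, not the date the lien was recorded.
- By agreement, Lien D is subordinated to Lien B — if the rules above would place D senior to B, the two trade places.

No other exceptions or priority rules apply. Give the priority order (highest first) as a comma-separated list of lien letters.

Effective dates: C is treated as recorded March 11, 2019, the work-commencement date.
B is a property-tax lien and takes priority over every other lien.
Ordering the rest by effective date: D (May 16, 2018), A (September 20, 2018), C (March 11, 2019).
D already ranks below B; the subordination has no effect.

B, D, A, C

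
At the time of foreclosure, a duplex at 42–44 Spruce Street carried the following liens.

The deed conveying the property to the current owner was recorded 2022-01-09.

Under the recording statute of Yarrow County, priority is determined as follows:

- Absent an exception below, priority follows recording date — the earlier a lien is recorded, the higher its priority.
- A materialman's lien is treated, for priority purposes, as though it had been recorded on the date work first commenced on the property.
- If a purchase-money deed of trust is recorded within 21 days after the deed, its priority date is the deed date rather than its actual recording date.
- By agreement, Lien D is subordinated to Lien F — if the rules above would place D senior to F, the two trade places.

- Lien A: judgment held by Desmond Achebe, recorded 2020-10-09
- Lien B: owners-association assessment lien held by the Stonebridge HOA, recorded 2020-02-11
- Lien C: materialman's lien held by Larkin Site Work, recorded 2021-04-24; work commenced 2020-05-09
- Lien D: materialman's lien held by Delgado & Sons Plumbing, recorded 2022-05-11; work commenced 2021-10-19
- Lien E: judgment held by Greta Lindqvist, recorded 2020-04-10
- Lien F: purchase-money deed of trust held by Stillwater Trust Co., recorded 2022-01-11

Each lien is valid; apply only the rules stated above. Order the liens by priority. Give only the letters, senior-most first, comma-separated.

B, E, C, A, F, D

Effective dates after the stated exceptions: C is treated as recorded 2020-05-09, the work-commencement date; D's effective date is 2021-10-19, when work began; F was recorded within the 21-day window, so its effective date is the deed date 2022-01-09.
Sorted by effective date: B (2020-02-11), E (2020-04-10), C (2020-05-09), A (2020-10-09), D (2021-10-19), F (2022-01-09).
The subordination applies — D was senior to F — so D and F swap.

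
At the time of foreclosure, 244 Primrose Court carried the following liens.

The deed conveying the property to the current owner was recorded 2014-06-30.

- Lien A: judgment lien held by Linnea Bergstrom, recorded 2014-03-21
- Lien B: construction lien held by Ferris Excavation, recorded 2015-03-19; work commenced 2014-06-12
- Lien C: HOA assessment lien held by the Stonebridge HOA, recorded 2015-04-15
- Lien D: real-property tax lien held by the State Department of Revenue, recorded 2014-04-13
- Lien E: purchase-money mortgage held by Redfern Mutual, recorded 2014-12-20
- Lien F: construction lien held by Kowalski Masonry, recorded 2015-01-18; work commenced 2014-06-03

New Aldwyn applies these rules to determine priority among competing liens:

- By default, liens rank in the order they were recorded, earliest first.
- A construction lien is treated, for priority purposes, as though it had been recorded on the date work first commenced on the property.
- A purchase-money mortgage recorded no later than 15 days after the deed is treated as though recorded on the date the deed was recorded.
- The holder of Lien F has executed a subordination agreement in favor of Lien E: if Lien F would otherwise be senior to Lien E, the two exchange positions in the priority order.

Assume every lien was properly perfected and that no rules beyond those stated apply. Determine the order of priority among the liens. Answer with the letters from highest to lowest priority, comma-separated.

A, D, E, B, F, C

First, effective dates: B's effective date is 2014-06-12, when work began; E missed the 15-day window (173 days after the deed), so its recording date stands; F's effective date is 2014-06-03, when work began.
By effective date, earliest first: A (2014-03-21), D (2014-04-13), F (2014-06-03), B (2014-06-12), E (2014-12-20), C (2015-04-15).
Because F would otherwise rank above E, the subordination swaps them.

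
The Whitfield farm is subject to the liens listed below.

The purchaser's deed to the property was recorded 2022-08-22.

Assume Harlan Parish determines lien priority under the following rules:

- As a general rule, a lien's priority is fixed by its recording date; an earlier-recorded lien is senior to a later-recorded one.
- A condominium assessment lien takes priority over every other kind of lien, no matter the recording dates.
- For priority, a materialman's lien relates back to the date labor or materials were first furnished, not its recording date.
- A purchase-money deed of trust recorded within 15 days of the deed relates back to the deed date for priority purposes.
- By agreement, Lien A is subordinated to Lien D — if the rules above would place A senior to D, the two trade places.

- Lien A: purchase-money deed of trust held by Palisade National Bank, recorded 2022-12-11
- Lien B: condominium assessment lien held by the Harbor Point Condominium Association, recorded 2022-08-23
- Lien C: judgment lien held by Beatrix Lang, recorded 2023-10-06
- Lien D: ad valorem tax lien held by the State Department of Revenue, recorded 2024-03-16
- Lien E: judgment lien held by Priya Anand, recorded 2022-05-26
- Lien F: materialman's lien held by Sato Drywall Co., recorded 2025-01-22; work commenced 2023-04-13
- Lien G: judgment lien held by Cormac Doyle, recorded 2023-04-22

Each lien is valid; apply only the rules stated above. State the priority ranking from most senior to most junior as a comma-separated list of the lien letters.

B, E, D, F, G, C, A

Adjusting effective dates: A was recorded 111 days after the deed — beyond 15 days — so no relation-back applies; F is treated as recorded 2023-04-13, the work-commencement date.
As a condominium assessment lien, B is senior to every other lien.
Among the remaining liens, by effective date: E (2022-05-26), A (2022-12-11), F (2023-04-13), G (2023-04-22), C (2023-10-06), D (2024-03-16).
A is senior to D before the subordination, so the two trade places.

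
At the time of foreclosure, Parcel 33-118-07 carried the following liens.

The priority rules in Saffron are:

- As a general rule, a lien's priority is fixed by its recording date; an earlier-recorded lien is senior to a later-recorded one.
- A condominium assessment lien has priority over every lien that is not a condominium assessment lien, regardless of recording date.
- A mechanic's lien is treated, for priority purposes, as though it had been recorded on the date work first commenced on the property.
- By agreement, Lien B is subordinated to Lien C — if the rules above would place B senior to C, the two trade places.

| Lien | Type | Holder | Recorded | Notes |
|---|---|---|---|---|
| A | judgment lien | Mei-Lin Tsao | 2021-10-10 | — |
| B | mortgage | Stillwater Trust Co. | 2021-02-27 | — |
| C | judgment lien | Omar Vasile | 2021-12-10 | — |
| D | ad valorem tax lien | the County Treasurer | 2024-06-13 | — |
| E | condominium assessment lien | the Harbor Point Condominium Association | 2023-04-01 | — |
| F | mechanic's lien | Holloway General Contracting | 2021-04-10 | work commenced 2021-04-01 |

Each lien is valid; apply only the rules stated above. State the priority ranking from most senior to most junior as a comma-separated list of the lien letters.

Adjusting effective dates: F is treated as recorded 2021-04-01, the work-commencement date.
As a condominium assessment lien, E is senior to every other lien.
The other liens, earliest effective date first: B (2021-02-27), F (2021-04-01), A (2021-10-10), C (2021-12-10), D (2024-06-13).
Because B would otherwise rank above C, the subordination swaps them.

E, C, F, A, B, D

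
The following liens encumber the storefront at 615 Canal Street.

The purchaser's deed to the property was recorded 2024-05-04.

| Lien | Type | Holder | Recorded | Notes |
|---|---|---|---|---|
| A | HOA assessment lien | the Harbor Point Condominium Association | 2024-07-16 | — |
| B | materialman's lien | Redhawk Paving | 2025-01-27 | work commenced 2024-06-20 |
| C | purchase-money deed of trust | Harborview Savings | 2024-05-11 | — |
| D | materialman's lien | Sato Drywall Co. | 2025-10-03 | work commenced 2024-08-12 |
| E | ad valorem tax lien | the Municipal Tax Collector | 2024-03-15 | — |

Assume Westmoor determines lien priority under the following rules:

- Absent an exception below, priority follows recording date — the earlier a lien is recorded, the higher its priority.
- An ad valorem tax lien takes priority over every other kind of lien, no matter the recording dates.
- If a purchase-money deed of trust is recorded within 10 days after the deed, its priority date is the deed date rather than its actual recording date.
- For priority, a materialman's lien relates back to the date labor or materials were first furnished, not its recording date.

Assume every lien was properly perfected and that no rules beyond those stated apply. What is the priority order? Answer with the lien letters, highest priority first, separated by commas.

Adjusting effective dates: B's effective date is 2024-06-20, when work began; C was recorded within the 10-day window, so its effective date is the deed date 2024-05-04; D's effective date is 2024-08-12, when work began.
E is an ad valorem tax lien, so it outranks all other liens regardless of date.
Ordering the rest by effective date: C (2024-05-04), B (2024-06-20), A (2024-07-16), D (2024-08-12).

E, C, B, A, D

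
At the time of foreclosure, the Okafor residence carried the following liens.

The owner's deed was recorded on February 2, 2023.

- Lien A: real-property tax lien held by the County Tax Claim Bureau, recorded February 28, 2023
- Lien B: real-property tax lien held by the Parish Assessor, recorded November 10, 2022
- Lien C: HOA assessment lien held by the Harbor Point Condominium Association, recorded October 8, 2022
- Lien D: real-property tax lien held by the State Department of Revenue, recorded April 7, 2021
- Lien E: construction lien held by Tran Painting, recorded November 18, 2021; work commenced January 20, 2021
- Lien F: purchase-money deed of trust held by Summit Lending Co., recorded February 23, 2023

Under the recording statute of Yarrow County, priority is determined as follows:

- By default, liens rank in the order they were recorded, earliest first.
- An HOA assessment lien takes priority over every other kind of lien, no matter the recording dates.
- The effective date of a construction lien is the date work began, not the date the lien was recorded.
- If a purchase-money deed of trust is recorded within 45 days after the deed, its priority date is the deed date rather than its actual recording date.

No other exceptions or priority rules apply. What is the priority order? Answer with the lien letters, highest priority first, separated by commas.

Effective dates after the stated exceptions: E is treated as recorded January 20, 2021, the work-commencement date; F relates back to the deed date February 2, 2023.
C is an HOA assessment lien and takes priority over every other lien.
Ordering the rest by effective date: E (January 20, 2021), D (April 7, 2021), B (November 10, 2022), F (February 2, 2023), A (February 28, 2023).

C, E, D, B, F, A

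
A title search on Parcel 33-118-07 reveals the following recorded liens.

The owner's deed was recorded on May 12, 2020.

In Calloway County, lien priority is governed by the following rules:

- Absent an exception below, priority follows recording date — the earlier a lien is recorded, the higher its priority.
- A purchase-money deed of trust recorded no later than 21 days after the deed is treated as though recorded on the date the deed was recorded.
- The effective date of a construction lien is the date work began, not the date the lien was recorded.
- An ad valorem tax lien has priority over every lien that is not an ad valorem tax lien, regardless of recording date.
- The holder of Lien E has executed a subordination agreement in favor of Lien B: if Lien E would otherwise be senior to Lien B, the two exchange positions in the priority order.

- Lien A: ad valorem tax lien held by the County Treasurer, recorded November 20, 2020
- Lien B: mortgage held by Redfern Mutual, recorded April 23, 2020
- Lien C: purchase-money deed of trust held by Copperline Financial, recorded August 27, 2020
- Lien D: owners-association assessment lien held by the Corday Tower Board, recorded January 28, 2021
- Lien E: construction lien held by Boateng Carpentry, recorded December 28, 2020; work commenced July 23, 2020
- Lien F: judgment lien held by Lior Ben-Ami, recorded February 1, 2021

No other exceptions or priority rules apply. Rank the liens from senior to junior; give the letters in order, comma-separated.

A, B, E, C, D, F

Adjusting effective dates: C was recorded 107 days after the deed — beyond 21 days — so no relation-back applies; E's effective date is July 23, 2020, when work began.
A is an ad valorem tax lien, so it outranks all other liens regardless of date.
Ordering the rest by effective date: B (April 23, 2020), E (July 23, 2020), C (August 27, 2020), D (January 28, 2021), F (February 1, 2021).
E already ranks below B; the subordination has no effect.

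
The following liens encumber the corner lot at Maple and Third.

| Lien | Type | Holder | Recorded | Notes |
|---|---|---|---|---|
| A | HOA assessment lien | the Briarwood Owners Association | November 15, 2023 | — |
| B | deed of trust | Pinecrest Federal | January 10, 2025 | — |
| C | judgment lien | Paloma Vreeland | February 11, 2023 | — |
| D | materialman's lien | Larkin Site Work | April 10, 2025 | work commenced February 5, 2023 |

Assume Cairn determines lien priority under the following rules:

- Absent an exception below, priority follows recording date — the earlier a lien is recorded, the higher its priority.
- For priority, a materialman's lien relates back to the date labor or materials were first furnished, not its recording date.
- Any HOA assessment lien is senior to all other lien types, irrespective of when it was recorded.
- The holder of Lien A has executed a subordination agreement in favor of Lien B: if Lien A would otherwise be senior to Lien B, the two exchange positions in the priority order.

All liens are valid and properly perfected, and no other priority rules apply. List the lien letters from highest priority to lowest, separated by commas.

Effective dates: D relates back to February 5, 2023 (work commenced).
A is an HOA assessment lien, so it outranks all other liens regardless of date.
Among the remaining liens, by effective date: D (February 5, 2023), C (February 11, 2023), B (January 10, 2025).
A is senior to B before the subordination, so the two trade places.

B, D, C, A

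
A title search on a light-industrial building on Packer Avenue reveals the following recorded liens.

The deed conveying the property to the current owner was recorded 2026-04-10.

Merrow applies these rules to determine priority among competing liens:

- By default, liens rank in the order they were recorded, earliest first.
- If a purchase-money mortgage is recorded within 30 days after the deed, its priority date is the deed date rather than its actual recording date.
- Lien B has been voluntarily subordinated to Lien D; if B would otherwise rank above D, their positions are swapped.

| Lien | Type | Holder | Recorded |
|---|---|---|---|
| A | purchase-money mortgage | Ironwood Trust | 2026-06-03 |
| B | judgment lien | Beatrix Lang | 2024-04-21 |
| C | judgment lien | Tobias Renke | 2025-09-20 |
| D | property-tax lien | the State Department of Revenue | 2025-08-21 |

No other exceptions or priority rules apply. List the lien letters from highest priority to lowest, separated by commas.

D, B, C, A

Effective dates: A missed the 30-day window (54 days after the deed), so its recording date stands.
Ordering by effective date: B (2024-04-21), D (2025-08-21), C (2025-09-20), A (2026-06-03).
The subordination applies — B was senior to D — so B and D swap.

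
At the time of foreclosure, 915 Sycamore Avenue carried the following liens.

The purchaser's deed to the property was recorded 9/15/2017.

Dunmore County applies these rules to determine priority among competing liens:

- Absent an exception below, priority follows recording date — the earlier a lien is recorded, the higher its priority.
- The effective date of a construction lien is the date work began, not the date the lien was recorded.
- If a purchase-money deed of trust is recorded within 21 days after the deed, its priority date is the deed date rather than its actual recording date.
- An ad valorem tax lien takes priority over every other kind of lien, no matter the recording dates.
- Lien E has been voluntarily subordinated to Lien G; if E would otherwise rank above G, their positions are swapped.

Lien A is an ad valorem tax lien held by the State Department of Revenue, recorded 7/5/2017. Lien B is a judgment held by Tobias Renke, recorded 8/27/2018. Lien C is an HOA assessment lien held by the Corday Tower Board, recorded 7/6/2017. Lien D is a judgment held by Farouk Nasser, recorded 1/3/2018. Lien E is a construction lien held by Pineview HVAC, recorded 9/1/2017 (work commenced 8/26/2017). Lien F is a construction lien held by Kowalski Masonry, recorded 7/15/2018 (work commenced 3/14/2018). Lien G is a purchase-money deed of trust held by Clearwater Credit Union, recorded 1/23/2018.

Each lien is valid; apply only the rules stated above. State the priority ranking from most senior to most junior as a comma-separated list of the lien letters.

First, effective dates: E relates back to 8/26/2017 (work commenced); F's effective date is 3/14/2018, when work began; G was recorded 130 days after the deed, outside the 21-day window, so it keeps its recording date.
A is an ad valorem tax lien and takes priority over every other lien.
Ordering the rest by effective date: C (7/6/2017), E (8/26/2017), D (1/3/2018), G (1/23/2018), F (3/14/2018), B (8/27/2018).
E is senior to G before the subordination, so the two trade places.

A, C, G, D, E, F, B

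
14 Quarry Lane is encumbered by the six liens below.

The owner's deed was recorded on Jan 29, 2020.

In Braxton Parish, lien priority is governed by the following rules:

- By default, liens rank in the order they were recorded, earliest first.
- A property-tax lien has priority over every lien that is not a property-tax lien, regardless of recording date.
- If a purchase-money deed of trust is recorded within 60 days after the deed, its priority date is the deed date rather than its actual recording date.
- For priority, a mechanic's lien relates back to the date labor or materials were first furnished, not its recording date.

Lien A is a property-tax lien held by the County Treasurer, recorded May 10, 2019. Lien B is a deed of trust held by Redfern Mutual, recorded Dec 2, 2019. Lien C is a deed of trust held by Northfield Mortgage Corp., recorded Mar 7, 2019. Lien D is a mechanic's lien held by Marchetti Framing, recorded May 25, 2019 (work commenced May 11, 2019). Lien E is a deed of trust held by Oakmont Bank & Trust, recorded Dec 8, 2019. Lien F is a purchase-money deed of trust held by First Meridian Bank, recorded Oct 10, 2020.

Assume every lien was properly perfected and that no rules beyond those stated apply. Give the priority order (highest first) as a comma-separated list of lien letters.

Effective dates: D's effective date is May 11, 2019, when work began; F missed the 60-day window (255 days after the deed), so its recording date stands.
As a property-tax lien, A is senior to every other lien.
Among the remaining liens, by effective date: C (Mar 7, 2019), D (May 11, 2019), B (Dec 2, 2019), E (Dec 8, 2019), F (Oct 10, 2020).

A, C, D, B, E, F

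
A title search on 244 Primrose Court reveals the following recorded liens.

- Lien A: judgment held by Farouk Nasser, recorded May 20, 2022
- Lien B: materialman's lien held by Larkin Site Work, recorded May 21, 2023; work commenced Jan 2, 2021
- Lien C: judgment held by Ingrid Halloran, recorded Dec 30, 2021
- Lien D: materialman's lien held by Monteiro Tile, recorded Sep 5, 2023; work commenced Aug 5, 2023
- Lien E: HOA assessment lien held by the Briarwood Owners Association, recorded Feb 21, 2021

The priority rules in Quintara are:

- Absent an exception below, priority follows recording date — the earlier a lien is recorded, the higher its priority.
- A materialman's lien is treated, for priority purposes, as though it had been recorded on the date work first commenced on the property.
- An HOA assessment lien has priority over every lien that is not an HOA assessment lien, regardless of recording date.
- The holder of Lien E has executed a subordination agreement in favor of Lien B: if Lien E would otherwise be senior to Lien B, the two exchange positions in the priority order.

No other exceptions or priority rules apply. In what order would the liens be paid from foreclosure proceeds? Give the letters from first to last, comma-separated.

Effective dates: B relates back to Jan 2, 2021 (work commenced); D is treated as recorded Aug 5, 2023, the work-commencement date.
E, as an HOA assessment lien, has superpriority and ranks first.
Ordering the rest by effective date: B (Jan 2, 2021), C (Dec 30, 2021), A (May 20, 2022), D (Aug 5, 2023).
Because E would otherwise rank above B, the subordination swaps them.

B, E, C, A, D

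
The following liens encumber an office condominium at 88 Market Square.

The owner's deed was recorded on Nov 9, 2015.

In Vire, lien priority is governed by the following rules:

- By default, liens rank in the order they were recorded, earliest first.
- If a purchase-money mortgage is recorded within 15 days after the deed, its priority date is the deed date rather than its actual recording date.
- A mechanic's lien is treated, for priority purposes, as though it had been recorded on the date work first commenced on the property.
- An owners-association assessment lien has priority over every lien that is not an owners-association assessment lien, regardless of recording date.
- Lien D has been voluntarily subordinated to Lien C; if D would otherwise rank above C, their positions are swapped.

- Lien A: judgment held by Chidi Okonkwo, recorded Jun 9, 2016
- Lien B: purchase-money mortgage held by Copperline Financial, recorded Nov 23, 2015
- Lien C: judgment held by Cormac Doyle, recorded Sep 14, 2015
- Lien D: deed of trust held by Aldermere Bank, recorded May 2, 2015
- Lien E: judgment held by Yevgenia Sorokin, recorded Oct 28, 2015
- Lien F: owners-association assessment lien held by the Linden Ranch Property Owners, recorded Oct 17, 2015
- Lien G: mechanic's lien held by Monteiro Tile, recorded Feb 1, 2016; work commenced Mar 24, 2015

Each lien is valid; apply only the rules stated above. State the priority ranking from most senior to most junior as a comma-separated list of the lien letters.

Effective dates: B relates back to the deed date Nov 9, 2015; G's effective date is Mar 24, 2015, when work began.
F, as an owners-association assessment lien, has superpriority and ranks first.
Remaining liens by effective date: G (Mar 24, 2015), D (May 2, 2015), C (Sep 14, 2015), E (Oct 28, 2015), B (Nov 9, 2015), A (Jun 9, 2016).
D is senior to C before the subordination, so the two trade places.

F, G, C, D, E, B, A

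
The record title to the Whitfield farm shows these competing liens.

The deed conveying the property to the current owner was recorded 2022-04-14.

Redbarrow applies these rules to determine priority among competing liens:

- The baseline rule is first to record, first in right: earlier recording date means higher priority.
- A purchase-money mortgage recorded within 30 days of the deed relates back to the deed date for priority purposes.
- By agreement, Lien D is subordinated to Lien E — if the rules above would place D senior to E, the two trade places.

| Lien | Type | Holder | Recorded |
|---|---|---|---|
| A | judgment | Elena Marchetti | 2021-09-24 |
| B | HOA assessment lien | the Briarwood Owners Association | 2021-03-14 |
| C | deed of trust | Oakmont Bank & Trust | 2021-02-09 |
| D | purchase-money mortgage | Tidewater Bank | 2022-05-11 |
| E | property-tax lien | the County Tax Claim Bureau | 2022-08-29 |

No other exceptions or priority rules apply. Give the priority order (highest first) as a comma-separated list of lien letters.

Effective dates after the stated exceptions: D relates back to the deed date 2022-04-14.
Ordering by effective date: C (2021-02-09), B (2021-03-14), A (2021-09-24), D (2022-04-14), E (2022-08-29).
The subordination applies — D was senior to E — so D and E swap.

C, B, A, E, D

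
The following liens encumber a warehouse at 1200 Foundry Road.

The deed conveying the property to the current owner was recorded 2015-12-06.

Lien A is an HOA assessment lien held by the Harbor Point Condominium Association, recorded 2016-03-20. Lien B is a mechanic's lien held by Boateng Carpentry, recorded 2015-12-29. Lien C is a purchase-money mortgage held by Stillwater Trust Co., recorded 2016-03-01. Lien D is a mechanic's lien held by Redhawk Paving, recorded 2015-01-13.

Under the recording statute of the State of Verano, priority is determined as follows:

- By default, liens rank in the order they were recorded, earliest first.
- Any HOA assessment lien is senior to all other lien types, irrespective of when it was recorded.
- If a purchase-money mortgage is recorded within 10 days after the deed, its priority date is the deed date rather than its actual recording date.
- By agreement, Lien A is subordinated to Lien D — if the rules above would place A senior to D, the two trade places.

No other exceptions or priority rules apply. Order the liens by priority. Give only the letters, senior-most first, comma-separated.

D, A, B, C

First, effective dates: C was recorded 86 days after the deed — beyond 10 days — so no relation-back applies.
As an HOA assessment lien, A is senior to every other lien.
Among the remaining liens, by effective date: D (2015-01-13), B (2015-12-29), C (2016-03-01).
Because A would otherwise rank above D, the subordination swaps them.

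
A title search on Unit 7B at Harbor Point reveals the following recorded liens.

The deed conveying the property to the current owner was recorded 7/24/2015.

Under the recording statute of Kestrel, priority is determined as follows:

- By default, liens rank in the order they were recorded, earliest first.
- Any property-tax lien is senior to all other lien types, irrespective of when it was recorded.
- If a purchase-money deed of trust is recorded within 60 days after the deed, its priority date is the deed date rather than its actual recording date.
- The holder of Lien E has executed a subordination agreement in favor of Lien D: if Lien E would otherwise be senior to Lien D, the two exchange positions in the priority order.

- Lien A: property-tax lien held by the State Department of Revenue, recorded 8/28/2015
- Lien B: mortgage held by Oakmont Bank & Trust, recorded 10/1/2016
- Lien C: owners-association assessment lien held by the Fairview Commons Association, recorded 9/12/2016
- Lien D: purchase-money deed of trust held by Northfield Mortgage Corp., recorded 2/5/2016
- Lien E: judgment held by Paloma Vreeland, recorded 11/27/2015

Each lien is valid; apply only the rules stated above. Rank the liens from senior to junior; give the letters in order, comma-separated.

A, D, E, C, B

First, effective dates: D missed the 60-day window (196 days after the deed), so its recording date stands.
A is a property-tax lien and takes priority over every other lien.
Among the remaining liens, by effective date: E (11/27/2015), D (2/5/2016), C (9/12/2016), B (10/1/2016).
E is senior to D before the subordination, so the two trade places.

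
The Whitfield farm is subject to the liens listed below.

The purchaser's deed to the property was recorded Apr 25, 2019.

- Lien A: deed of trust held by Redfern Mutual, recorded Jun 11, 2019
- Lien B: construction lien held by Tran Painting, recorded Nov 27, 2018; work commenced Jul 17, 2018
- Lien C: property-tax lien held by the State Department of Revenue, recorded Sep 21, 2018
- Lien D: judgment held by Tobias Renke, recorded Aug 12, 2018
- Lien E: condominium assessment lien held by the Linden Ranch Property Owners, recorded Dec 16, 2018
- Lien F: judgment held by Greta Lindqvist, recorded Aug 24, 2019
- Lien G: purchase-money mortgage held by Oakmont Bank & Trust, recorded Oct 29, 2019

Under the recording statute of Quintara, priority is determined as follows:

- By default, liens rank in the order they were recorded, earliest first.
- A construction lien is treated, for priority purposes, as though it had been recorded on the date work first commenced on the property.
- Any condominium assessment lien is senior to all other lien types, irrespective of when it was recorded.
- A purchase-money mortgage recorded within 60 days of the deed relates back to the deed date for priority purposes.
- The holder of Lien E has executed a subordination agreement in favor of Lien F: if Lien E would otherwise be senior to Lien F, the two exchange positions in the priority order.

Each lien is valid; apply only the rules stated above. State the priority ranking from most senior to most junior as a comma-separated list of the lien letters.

Adjusting effective dates: B relates back to Jul 17, 2018 (work commenced); G was recorded 187 days after the deed — beyond 60 days — so no relation-back applies.
E is a condominium assessment lien and takes priority over every other lien.
Remaining liens by effective date: B (Jul 17, 2018), D (Aug 12, 2018), C (Sep 21, 2018), A (Jun 11, 2019), F (Aug 24, 2019), G (Oct 29, 2019).
Because E would otherwise rank above F, the subordination swaps them.

F, B, D, C, A, E, G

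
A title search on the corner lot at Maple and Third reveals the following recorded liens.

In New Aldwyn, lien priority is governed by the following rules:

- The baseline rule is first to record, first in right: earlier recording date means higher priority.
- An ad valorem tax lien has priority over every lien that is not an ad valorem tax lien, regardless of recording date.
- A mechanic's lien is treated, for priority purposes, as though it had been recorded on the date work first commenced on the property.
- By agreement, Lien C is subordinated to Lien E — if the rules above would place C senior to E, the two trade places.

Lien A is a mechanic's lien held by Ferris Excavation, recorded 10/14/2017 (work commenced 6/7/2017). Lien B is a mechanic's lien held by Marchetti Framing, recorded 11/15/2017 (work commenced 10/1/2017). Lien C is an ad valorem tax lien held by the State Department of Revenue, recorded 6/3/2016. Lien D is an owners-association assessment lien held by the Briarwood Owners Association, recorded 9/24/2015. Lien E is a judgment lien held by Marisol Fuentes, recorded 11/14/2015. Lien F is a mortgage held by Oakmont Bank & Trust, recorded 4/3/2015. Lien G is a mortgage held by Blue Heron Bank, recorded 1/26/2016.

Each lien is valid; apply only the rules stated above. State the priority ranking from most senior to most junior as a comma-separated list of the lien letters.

E, F, D, C, G, A, B

Effective dates after the stated exceptions: A's effective date is 6/7/2017, when work began; B's effective date is 10/1/2017, when work began.
C is an ad valorem tax lien and takes priority over every other lien.
Remaining liens by effective date: F (4/3/2015), D (9/24/2015), E (11/14/2015), G (1/26/2016), A (6/7/2017), B (10/1/2017).
Because C would otherwise rank above E, the subordination swaps them.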